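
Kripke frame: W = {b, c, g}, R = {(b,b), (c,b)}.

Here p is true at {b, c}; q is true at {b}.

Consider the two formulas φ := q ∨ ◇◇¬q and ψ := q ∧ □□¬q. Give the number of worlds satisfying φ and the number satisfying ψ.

1 and 0

For q ∨ ◇◇¬q:
b: q is T, ◇◇¬q is F. ✓
c: q is F, ◇◇¬q is F. ✗
g: q is F, ◇◇¬q is F. ✗
— 1 world.
For q ∧ □□¬q:
b: q is T, □□¬q is F. ✗
c: q is F, □□¬q is F. ✗
g: q is F, □□¬q is T. ✗
— 0 worlds.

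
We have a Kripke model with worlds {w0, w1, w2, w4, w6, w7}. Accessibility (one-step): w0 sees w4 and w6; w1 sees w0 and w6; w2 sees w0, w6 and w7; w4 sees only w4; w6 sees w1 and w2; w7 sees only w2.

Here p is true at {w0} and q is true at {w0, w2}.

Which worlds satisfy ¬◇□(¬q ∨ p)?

w0: ◇□(¬q ∨ p) is T. ✗
w1: ◇□(¬q ∨ p) is T. ✗
w2: ◇□(¬q ∨ p) is T. ✗
w4: ◇□(¬q ∨ p) is T. ✗
w6: ◇□(¬q ∨ p) is T. ✗
w7: ◇□(¬q ∨ p) is T. ✗

∅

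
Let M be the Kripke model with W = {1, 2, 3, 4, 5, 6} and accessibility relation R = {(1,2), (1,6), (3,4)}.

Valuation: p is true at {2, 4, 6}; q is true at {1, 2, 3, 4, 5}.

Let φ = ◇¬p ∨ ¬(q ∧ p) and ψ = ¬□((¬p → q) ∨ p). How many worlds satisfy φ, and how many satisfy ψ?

4 and 0

For ◇¬p ∨ ¬(q ∧ p):
1: ◇¬p is F, ¬(q ∧ p) is T. ✓
2: ◇¬p is F, ¬(q ∧ p) is F. ✗
3: ◇¬p is F, ¬(q ∧ p) is T. ✓
4: ◇¬p is F, ¬(q ∧ p) is F. ✗
5: ◇¬p is F, ¬(q ∧ p) is T. ✓
6: ◇¬p is F, ¬(q ∧ p) is T. ✓
— 4 worlds.
For ¬□((¬p → q) ∨ p):
1: □((¬p → q) ∨ p) is T. ✗
2: □((¬p → q) ∨ p) is T. ✗
3: □((¬p → q) ∨ p) is T. ✗
4: □((¬p → q) ∨ p) is T. ✗
5: □((¬p → q) ∨ p) is T. ✗
6: □((¬p → q) ∨ p) is T. ✗
— 0 worlds.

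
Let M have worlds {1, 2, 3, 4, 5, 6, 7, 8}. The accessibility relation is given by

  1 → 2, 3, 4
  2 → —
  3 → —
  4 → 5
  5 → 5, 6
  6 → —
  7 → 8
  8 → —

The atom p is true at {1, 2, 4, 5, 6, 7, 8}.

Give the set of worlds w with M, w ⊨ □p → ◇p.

{1, 4, 5, 7}

1: □p is F, ◇p is T. ✓
2: □p is T, ◇p is F. ✗
3: □p is T, ◇p is F. ✗
4: □p is T, ◇p is T. ✓
5: □p is T, ◇p is T. ✓
6: □p is T, ◇p is F. ✗
7: □p is T, ◇p is T. ✓
8: □p is T, ◇p is F. ✗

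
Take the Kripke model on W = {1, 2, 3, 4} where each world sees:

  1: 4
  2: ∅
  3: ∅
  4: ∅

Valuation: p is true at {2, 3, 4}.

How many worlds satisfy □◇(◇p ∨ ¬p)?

1: successors {4}; ◇(◇p ∨ ¬p) there: 4:F. ✗
2: no successors, so □◇(◇p ∨ ¬p) holds vacuously. ✓
3: no successors, so □◇(◇p ∨ ¬p) holds vacuously. ✓
4: no successors, so □◇(◇p ∨ ¬p) holds vacuously. ✓
Satisfying worlds: {2, 3, 4}.

3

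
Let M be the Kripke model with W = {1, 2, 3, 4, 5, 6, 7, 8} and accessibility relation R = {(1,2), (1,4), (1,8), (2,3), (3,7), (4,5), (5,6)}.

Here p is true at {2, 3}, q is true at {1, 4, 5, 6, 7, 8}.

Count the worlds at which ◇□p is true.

1: successors {2, 4, 8}; □p there: 2:T, 4:F, 8:T. ✓
2: successors {3}; □p there: 3:F. ✗
3: successors {7}; □p there: 7:T. ✓
4: successors {5}; □p there: 5:F. ✗
5: successors {6}; □p there: 6:T. ✓
6: no successors, so ◇□p fails. ✗
7: no successors, so ◇□p fails. ✗
8: no successors, so ◇□p fails. ✗
Satisfying worlds: {1, 3, 5}.

3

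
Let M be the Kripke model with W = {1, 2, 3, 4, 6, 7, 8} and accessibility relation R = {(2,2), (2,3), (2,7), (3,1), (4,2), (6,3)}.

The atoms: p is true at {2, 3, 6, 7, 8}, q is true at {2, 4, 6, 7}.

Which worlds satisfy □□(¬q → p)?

1: no successors, so □□(¬q → p) holds vacuously. ✓
2: successors {2, 3, 7}; □(¬q → p) there: 2:T, 3:F, 7:T. ✗
3: successors {1}; □(¬q → p) there: 1:T. ✓
4: successors {2}; □(¬q → p) there: 2:T. ✓
6: successors {3}; □(¬q → p) there: 3:F. ✗
7: no successors, so □□(¬q → p) holds vacuously. ✓
8: no successors, so □□(¬q → p) holds vacuously. ✓

{1, 3, 4, 7, 8}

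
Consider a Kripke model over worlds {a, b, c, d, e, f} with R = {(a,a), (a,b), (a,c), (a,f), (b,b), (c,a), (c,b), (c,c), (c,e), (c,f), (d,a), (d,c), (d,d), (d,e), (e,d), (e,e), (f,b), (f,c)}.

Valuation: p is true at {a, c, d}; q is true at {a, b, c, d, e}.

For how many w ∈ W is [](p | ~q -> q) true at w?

a: successors {a, b, c, f}; p | ~q -> q there: a:T, b:T, c:T, f:F. ✗
b: successors {b}; p | ~q -> q there: b:T. ✓
c: successors {a, b, c, e, f}; p | ~q -> q there: a:T, b:T, c:T, e:T, f:F. ✗
d: successors {a, c, d, e}; p | ~q -> q there: a:T, c:T, d:T, e:T. ✓
e: successors {d, e}; p | ~q -> q there: d:T, e:T. ✓
f: successors {b, c}; p | ~q -> q there: b:T, c:T. ✓
Satisfying worlds: {b, d, e, f}.

4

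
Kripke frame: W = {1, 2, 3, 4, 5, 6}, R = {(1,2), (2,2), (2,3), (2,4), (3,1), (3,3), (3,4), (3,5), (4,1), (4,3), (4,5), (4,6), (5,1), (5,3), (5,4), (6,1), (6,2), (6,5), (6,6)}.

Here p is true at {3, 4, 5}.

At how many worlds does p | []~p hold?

4

1: p is F, []~p is T. ✓
2: p is F, []~p is F. ✗
3: p is T, []~p is F. ✓
4: p is T, []~p is F. ✓
5: p is T, []~p is F. ✓
6: p is F, []~p is F. ✗
Satisfying worlds: {1, 3, 4, 5}.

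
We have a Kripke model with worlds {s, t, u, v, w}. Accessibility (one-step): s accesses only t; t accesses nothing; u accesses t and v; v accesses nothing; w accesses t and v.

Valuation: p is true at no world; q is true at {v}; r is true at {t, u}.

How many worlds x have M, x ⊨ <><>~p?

s: successors {t}; <>~p there: t:F. ✗
t: no successors, so <><>~p fails. ✗
u: successors {t, v}; <>~p there: t:F, v:F. ✗
v: no successors, so <><>~p fails. ✗
w: successors {t, v}; <>~p there: t:F, v:F. ✗
Satisfying worlds: ∅.

0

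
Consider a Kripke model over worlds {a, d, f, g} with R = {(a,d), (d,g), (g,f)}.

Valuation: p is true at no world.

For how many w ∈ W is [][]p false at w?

a: successors {d}; []p there: d:F. ✗
d: successors {g}; []p there: g:F. ✗
f: no successors, so [][]p holds vacuously. ✓
g: successors {f}; []p there: f:T. ✓
Satisfying worlds: {f, g}.
So [][]p fails at the other 2 worlds.

2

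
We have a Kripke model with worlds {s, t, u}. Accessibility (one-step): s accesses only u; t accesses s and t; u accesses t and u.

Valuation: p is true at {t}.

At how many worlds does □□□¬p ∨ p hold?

s: □□□¬p is F, p is F. ✗
t: □□□¬p is F, p is T. ✓
u: □□□¬p is F, p is F. ✗
Satisfying worlds: {t}.

1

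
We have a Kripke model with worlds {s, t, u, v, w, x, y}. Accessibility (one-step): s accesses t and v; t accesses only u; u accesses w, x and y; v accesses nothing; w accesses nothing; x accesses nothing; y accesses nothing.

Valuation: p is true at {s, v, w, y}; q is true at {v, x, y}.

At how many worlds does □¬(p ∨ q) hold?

5

s: successors {t, v}; ¬(p ∨ q) there: t:T, v:F. ✗
t: successors {u}; ¬(p ∨ q) there: u:T. ✓
u: successors {w, x, y}; ¬(p ∨ q) there: w:F, x:F, y:F. ✗
v: no successors, so □¬(p ∨ q) holds vacuously. ✓
w: no successors, so □¬(p ∨ q) holds vacuously. ✓
x: no successors, so □¬(p ∨ q) holds vacuously. ✓
y: no successors, so □¬(p ∨ q) holds vacuously. ✓
Satisfying worlds: {t, v, w, x, y}.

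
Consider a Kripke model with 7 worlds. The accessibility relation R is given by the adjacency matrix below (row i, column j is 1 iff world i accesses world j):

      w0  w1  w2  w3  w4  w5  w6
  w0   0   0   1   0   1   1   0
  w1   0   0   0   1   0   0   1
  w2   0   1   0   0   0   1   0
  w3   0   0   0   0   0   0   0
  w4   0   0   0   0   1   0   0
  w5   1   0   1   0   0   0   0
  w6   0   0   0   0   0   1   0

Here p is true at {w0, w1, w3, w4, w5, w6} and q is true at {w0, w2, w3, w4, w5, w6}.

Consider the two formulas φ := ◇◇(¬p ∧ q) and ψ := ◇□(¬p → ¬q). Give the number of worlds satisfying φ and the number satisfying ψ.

For ◇◇(¬p ∧ q):
w0: successors {w2, w4, w5}; ◇(¬p ∧ q) there: w2:F, w4:F, w5:T. ✓
w1: successors {w3, w6}; ◇(¬p ∧ q) there: w3:F, w6:F. ✗
w2: successors {w1, w5}; ◇(¬p ∧ q) there: w1:F, w5:T. ✓
w3: no successors, so ◇◇(¬p ∧ q) fails. ✗
w4: successors {w4}; ◇(¬p ∧ q) there: w4:F. ✗
w5: successors {w0, w2}; ◇(¬p ∧ q) there: w0:T, w2:F. ✓
w6: successors {w5}; ◇(¬p ∧ q) there: w5:T. ✓
— 4 worlds.
For ◇□(¬p → ¬q):
w0: successors {w2, w4, w5}; □(¬p → ¬q) there: w2:T, w4:T, w5:F. ✓
w1: successors {w3, w6}; □(¬p → ¬q) there: w3:T, w6:T. ✓
w2: successors {w1, w5}; □(¬p → ¬q) there: w1:T, w5:F. ✓
w3: no successors, so ◇□(¬p → ¬q) fails. ✗
w4: successors {w4}; □(¬p → ¬q) there: w4:T. ✓
w5: successors {w0, w2}; □(¬p → ¬q) there: w0:F, w2:T. ✓
w6: successors {w5}; □(¬p → ¬q) there: w5:F. ✗
— 5 worlds.

4 and 5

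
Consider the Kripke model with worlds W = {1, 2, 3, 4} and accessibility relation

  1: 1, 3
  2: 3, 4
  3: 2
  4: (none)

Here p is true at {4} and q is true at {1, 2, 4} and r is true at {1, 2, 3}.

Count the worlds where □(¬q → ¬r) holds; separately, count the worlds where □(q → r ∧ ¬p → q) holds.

2 and 4

For □(¬q → ¬r):
1: successors {1, 3}; ¬q → ¬r there: 1:T, 3:F. ✗
2: successors {3, 4}; ¬q → ¬r there: 3:F, 4:T. ✗
3: successors {2}; ¬q → ¬r there: 2:T. ✓
4: no successors, so □(¬q → ¬r) holds vacuously. ✓
— 2 worlds.
For □(q → r ∧ ¬p → q):
1: successors {1, 3}; q → r ∧ ¬p → q there: 1:T, 3:T. ✓
2: successors {3, 4}; q → r ∧ ¬p → q there: 3:T, 4:T. ✓
3: successors {2}; q → r ∧ ¬p → q there: 2:T. ✓
4: no successors, so □(q → r ∧ ¬p → q) holds vacuously. ✓
— 4 worlds.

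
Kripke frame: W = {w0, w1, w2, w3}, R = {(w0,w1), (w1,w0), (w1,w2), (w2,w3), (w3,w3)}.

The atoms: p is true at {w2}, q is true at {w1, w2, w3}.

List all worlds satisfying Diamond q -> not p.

{w0, w1, w3}

w0: Diamond q is T, not p is T. ✓
w1: Diamond q is T, not p is T. ✓
w2: Diamond q is T, not p is F. ✗
w3: Diamond q is T, not p is T. ✓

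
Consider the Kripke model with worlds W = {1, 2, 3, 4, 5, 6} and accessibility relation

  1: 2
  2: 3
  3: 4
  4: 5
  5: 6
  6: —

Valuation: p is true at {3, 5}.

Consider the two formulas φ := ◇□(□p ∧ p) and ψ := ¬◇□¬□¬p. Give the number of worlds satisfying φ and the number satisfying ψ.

1 and 4

For ◇□(□p ∧ p):
1: successors {2}; □(□p ∧ p) there: 2:F. ✗
2: successors {3}; □(□p ∧ p) there: 3:F. ✗
3: successors {4}; □(□p ∧ p) there: 4:F. ✗
4: successors {5}; □(□p ∧ p) there: 5:F. ✗
5: successors {6}; □(□p ∧ p) there: 6:T. ✓
6: no successors, so ◇□(□p ∧ p) fails. ✗
— 1 world.
For ¬◇□¬□¬p:
1: ◇□¬□¬p is F. ✓
2: ◇□¬□¬p is T. ✗
3: ◇□¬□¬p is F. ✓
4: ◇□¬□¬p is F. ✓
5: ◇□¬□¬p is T. ✗
6: ◇□¬□¬p is F. ✓
— 4 worlds.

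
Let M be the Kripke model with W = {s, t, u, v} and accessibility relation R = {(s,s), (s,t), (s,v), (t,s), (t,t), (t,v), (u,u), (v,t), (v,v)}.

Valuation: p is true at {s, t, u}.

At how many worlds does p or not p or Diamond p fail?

s: p is T, not p or Diamond p is T. ✓
t: p is T, not p or Diamond p is T. ✓
u: p is T, not p or Diamond p is T. ✓
v: p is F, not p or Diamond p is T. ✓
Satisfying worlds: {s, t, u, v}.
So p or not p or Diamond p fails at the other 0 worlds.

0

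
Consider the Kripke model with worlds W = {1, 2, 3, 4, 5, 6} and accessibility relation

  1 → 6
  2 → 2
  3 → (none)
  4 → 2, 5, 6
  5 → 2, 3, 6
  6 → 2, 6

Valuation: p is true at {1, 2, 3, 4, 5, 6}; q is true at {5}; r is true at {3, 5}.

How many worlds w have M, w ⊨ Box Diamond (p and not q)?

1: successors {6}; Diamond (p and not q) there: 6:T. ✓
2: successors {2}; Diamond (p and not q) there: 2:T. ✓
3: no successors, so Box Diamond (p and not q) holds vacuously. ✓
4: successors {2, 5, 6}; Diamond (p and not q) there: 2:T, 5:T, 6:T. ✓
5: successors {2, 3, 6}; Diamond (p and not q) there: 2:T, 3:F, 6:T. ✗
6: successors {2, 6}; Diamond (p and not q) there: 2:T, 6:T. ✓
Satisfying worlds: {1, 2, 3, 4, 6}.

5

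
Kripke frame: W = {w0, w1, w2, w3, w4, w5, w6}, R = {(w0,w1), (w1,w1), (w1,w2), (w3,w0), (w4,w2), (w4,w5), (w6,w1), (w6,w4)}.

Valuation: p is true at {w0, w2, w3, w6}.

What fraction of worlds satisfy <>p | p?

w0: <>p is F, p is T. ✓
w1: <>p is T, p is F. ✓
w2: <>p is F, p is T. ✓
w3: <>p is T, p is T. ✓
w4: <>p is T, p is F. ✓
w5: <>p is F, p is F. ✗
w6: <>p is F, p is T. ✓
That's 6 of 7 worlds, so 6/7.

6/7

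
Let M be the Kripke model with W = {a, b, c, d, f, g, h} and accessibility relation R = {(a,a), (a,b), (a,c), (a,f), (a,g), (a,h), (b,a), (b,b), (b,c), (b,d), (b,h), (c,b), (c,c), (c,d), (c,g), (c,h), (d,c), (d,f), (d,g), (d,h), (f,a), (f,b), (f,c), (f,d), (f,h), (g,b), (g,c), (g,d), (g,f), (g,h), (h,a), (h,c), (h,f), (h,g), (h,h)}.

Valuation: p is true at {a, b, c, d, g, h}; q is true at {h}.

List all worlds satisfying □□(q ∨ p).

∅

a: successors {a, b, c, f, g, h}; □(q ∨ p) there: a:F, b:T, c:T, f:T, g:F, h:F. ✗
b: successors {a, b, c, d, h}; □(q ∨ p) there: a:F, b:T, c:T, d:F, h:F. ✗
c: successors {b, c, d, g, h}; □(q ∨ p) there: b:T, c:T, d:F, g:F, h:F. ✗
d: successors {c, f, g, h}; □(q ∨ p) there: c:T, f:T, g:F, h:F. ✗
f: successors {a, b, c, d, h}; □(q ∨ p) there: a:F, b:T, c:T, d:F, h:F. ✗
g: successors {b, c, d, f, h}; □(q ∨ p) there: b:T, c:T, d:F, f:T, h:F. ✗
h: successors {a, c, f, g, h}; □(q ∨ p) there: a:F, c:T, f:T, g:F, h:F. ✗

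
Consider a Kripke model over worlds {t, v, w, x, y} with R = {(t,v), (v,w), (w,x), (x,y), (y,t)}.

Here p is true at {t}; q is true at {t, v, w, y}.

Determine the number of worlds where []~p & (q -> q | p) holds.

4

t: []~p is T, q -> q | p is T. ✓
v: []~p is T, q -> q | p is T. ✓
w: []~p is T, q -> q | p is T. ✓
x: []~p is T, q -> q | p is T. ✓
y: []~p is F, q -> q | p is T. ✗
Satisfying worlds: {t, v, w, x}.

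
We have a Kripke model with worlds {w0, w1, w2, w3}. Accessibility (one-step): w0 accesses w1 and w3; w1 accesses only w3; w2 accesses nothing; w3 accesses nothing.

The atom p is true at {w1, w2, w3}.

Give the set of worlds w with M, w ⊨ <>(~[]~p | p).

{w0, w1}

w0: successors {w1, w3}; ~[]~p | p there: w1:T, w3:T. ✓
w1: successors {w3}; ~[]~p | p there: w3:T. ✓
w2: no successors, so <>(~[]~p | p) fails. ✗
w3: no successors, so <>(~[]~p | p) fails. ✗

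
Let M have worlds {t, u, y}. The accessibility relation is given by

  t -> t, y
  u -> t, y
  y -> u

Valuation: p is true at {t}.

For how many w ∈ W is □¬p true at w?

t: successors {t, y}; ¬p there: t:F, y:T. ✗
u: successors {t, y}; ¬p there: t:F, y:T. ✗
y: successors {u}; ¬p there: u:T. ✓
Satisfying worlds: {y}.

1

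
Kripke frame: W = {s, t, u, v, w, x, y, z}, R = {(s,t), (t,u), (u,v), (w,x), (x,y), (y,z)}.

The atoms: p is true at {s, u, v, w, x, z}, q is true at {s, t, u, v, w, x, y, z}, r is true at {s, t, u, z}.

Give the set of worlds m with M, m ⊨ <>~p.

s: successors {t}; ~p there: t:T. ✓
t: successors {u}; ~p there: u:F. ✗
u: successors {v}; ~p there: v:F. ✗
v: no successors, so <>~p fails. ✗
w: successors {x}; ~p there: x:F. ✗
x: successors {y}; ~p there: y:T. ✓
y: successors {z}; ~p there: z:F. ✗
z: no successors, so <>~p fails. ✗

{s, x}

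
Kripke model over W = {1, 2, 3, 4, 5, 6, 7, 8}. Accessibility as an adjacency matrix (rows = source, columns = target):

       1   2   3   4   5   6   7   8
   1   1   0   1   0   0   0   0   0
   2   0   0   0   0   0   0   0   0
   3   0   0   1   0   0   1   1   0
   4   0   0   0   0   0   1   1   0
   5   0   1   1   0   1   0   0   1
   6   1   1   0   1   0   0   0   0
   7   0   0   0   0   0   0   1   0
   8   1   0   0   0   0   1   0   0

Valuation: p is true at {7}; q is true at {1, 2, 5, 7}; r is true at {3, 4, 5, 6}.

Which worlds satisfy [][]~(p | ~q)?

1: successors {1, 3}; []~(p | ~q) there: 1:F, 3:F. ✗
2: no successors, so [][]~(p | ~q) holds vacuously. ✓
3: successors {3, 6, 7}; []~(p | ~q) there: 3:F, 6:F, 7:F. ✗
4: successors {6, 7}; []~(p | ~q) there: 6:F, 7:F. ✗
5: successors {2, 3, 5, 8}; []~(p | ~q) there: 2:T, 3:F, 5:F, 8:F. ✗
6: successors {1, 2, 4}; []~(p | ~q) there: 1:F, 2:T, 4:F. ✗
7: successors {7}; []~(p | ~q) there: 7:F. ✗
8: successors {1, 6}; []~(p | ~q) there: 1:F, 6:F. ✗

{2}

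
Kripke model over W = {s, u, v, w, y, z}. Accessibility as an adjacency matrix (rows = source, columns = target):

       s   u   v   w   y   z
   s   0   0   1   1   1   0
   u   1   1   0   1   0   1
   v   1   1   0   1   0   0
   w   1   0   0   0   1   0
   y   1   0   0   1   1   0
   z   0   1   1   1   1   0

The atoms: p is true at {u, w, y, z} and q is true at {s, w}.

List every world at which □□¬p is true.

∅

s: successors {v, w, y}; □¬p there: v:F, w:F, y:F. ✗
u: successors {s, u, w, z}; □¬p there: s:F, u:F, w:F, z:F. ✗
v: successors {s, u, w}; □¬p there: s:F, u:F, w:F. ✗
w: successors {s, y}; □¬p there: s:F, y:F. ✗
y: successors {s, w, y}; □¬p there: s:F, w:F, y:F. ✗
z: successors {u, v, w, y}; □¬p there: u:F, v:F, w:F, y:F. ✗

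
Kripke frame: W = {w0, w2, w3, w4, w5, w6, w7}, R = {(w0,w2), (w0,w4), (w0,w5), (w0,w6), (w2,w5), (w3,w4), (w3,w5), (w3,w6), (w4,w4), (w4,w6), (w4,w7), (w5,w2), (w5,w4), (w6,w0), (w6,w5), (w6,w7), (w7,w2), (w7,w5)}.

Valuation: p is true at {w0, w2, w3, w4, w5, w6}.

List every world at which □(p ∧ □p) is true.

w0: successors {w2, w4, w5, w6}; p ∧ □p there: w2:T, w4:F, w5:T, w6:F. ✗
w2: successors {w5}; p ∧ □p there: w5:T. ✓
w3: successors {w4, w5, w6}; p ∧ □p there: w4:F, w5:T, w6:F. ✗
w4: successors {w4, w6, w7}; p ∧ □p there: w4:F, w6:F, w7:F. ✗
w5: successors {w2, w4}; p ∧ □p there: w2:T, w4:F. ✗
w6: successors {w0, w5, w7}; p ∧ □p there: w0:T, w5:T, w7:F. ✗
w7: successors {w2, w5}; p ∧ □p there: w2:T, w5:T. ✓

{w2, w7}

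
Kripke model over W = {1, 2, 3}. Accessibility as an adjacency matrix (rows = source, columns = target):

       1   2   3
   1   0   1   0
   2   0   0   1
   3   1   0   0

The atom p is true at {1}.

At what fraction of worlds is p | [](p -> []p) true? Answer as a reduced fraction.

1: p is T, [](p -> []p) is T. ✓
2: p is F, [](p -> []p) is T. ✓
3: p is F, [](p -> []p) is F. ✗
That's 2 of 3 worlds, so 2/3.

2/3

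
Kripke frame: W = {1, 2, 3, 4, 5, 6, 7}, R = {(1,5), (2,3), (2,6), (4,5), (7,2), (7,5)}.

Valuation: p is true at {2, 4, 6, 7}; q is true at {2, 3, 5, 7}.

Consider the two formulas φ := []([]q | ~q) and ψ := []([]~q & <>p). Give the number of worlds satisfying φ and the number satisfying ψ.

For []([]q | ~q):
1: successors {5}; []q | ~q there: 5:T. ✓
2: successors {3, 6}; []q | ~q there: 3:T, 6:T. ✓
3: no successors, so []([]q | ~q) holds vacuously. ✓
4: successors {5}; []q | ~q there: 5:T. ✓
5: no successors, so []([]q | ~q) holds vacuously. ✓
6: no successors, so []([]q | ~q) holds vacuously. ✓
7: successors {2, 5}; []q | ~q there: 2:F, 5:T. ✗
— 6 worlds.
For []([]~q & <>p):
1: successors {5}; []~q & <>p there: 5:F. ✗
2: successors {3, 6}; []~q & <>p there: 3:F, 6:F. ✗
3: no successors, so []([]~q & <>p) holds vacuously. ✓
4: successors {5}; []~q & <>p there: 5:F. ✗
5: no successors, so []([]~q & <>p) holds vacuously. ✓
6: no successors, so []([]~q & <>p) holds vacuously. ✓
7: successors {2, 5}; []~q & <>p there: 2:F, 5:F. ✗
— 3 worlds.

6 and 3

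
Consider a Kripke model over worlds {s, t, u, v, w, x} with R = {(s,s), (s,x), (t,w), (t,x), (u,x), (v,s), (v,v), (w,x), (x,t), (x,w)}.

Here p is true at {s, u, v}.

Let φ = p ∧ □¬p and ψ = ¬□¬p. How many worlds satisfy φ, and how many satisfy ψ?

For p ∧ □¬p:
s: p is T, □¬p is F. ✗
t: p is F, □¬p is T. ✗
u: p is T, □¬p is T. ✓
v: p is T, □¬p is F. ✗
w: p is F, □¬p is T. ✗
x: p is F, □¬p is T. ✗
— 1 world.
For ¬□¬p:
s: □¬p is F. ✓
t: □¬p is T. ✗
u: □¬p is T. ✗
v: □¬p is F. ✓
w: □¬p is T. ✗
x: □¬p is T. ✗
— 2 worlds.

1 and 2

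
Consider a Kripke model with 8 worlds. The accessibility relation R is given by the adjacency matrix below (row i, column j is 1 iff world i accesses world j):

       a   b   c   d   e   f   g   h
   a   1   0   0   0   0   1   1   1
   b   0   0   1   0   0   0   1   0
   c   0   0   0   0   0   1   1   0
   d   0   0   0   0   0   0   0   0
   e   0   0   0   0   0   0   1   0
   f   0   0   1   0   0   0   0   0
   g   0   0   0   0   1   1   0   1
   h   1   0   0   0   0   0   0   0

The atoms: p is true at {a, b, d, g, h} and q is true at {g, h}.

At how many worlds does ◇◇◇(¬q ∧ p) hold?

a: successors {a, f, g, h}; ◇◇(¬q ∧ p) there: a:T, f:F, g:T, h:T. ✓
b: successors {c, g}; ◇◇(¬q ∧ p) there: c:F, g:T. ✓
c: successors {f, g}; ◇◇(¬q ∧ p) there: f:F, g:T. ✓
d: no successors, so ◇◇◇(¬q ∧ p) fails. ✗
e: successors {g}; ◇◇(¬q ∧ p) there: g:T. ✓
f: successors {c}; ◇◇(¬q ∧ p) there: c:F. ✗
g: successors {e, f, h}; ◇◇(¬q ∧ p) there: e:F, f:F, h:T. ✓
h: successors {a}; ◇◇(¬q ∧ p) there: a:T. ✓
Satisfying worlds: {a, b, c, e, g, h}.

6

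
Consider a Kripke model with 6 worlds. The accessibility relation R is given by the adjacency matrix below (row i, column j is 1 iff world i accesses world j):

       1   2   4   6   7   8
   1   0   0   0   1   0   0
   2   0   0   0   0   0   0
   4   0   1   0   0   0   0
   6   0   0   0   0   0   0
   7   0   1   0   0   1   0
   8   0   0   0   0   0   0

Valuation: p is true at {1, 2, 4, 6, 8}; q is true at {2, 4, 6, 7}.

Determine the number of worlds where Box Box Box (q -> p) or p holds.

5

1: Box Box Box (q -> p) is T, p is T. ✓
2: Box Box Box (q -> p) is T, p is T. ✓
4: Box Box Box (q -> p) is T, p is T. ✓
6: Box Box Box (q -> p) is T, p is T. ✓
7: Box Box Box (q -> p) is F, p is F. ✗
8: Box Box Box (q -> p) is T, p is T. ✓
Satisfying worlds: {1, 2, 4, 6, 8}.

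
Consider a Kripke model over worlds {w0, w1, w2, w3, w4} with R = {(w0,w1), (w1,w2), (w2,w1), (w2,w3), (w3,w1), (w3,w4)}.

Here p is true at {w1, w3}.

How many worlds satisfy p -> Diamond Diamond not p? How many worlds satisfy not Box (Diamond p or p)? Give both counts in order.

For p -> Diamond Diamond not p:
w0: p is F, Diamond Diamond not p is T. ✓
w1: p is T, Diamond Diamond not p is F. ✗
w2: p is F, Diamond Diamond not p is T. ✓
w3: p is T, Diamond Diamond not p is T. ✓
w4: p is F, Diamond Diamond not p is F. ✓
— 4 worlds.
For not Box (Diamond p or p):
w0: Box (Diamond p or p) is T. ✗
w1: Box (Diamond p or p) is T. ✗
w2: Box (Diamond p or p) is T. ✗
w3: Box (Diamond p or p) is F. ✓
w4: Box (Diamond p or p) is T. ✗
— 1 world.

4 and 1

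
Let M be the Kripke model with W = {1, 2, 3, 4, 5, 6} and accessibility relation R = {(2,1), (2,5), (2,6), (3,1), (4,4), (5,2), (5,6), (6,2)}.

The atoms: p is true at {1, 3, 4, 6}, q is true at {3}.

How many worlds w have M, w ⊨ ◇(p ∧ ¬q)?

4

1: no successors, so ◇(p ∧ ¬q) fails. ✗
2: successors {1, 5, 6}; p ∧ ¬q there: 1:T, 5:F, 6:T. ✓
3: successors {1}; p ∧ ¬q there: 1:T. ✓
4: successors {4}; p ∧ ¬q there: 4:T. ✓
5: successors {2, 6}; p ∧ ¬q there: 2:F, 6:T. ✓
6: successors {2}; p ∧ ¬q there: 2:F. ✗
Satisfying worlds: {2, 3, 4, 5}.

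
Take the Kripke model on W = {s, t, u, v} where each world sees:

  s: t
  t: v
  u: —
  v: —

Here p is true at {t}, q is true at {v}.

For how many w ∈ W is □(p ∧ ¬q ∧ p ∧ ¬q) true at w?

3

s: successors {t}; p ∧ ¬q ∧ p ∧ ¬q there: t:T. ✓
t: successors {v}; p ∧ ¬q ∧ p ∧ ¬q there: v:F. ✗
u: no successors, so □(p ∧ ¬q ∧ p ∧ ¬q) holds vacuously. ✓
v: no successors, so □(p ∧ ¬q ∧ p ∧ ¬q) holds vacuously. ✓
Satisfying worlds: {s, u, v}.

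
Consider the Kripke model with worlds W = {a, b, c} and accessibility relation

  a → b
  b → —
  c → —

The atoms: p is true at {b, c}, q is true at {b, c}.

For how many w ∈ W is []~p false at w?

1

a: successors {b}; ~p there: b:F. ✗
b: no successors, so []~p holds vacuously. ✓
c: no successors, so []~p holds vacuously. ✓
Satisfying worlds: {b, c}.
So []~p fails at the other 1 world.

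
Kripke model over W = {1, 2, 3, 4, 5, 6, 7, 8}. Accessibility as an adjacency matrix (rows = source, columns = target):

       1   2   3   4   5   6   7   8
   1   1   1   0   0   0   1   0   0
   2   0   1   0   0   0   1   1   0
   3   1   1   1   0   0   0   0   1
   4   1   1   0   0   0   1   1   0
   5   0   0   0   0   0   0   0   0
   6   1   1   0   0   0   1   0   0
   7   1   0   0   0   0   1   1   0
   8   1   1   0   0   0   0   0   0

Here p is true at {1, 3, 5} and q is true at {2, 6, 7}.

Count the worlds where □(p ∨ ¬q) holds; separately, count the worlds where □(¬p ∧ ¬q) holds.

For □(p ∨ ¬q):
1: successors {1, 2, 6}; p ∨ ¬q there: 1:T, 2:F, 6:F. ✗
2: successors {2, 6, 7}; p ∨ ¬q there: 2:F, 6:F, 7:F. ✗
3: successors {1, 2, 3, 8}; p ∨ ¬q there: 1:T, 2:F, 3:T, 8:T. ✗
4: successors {1, 2, 6, 7}; p ∨ ¬q there: 1:T, 2:F, 6:F, 7:F. ✗
5: no successors, so □(p ∨ ¬q) holds vacuously. ✓
6: successors {1, 2, 6}; p ∨ ¬q there: 1:T, 2:F, 6:F. ✗
7: successors {1, 6, 7}; p ∨ ¬q there: 1:T, 6:F, 7:F. ✗
8: successors {1, 2}; p ∨ ¬q there: 1:T, 2:F. ✗
— 1 world.
For □(¬p ∧ ¬q):
1: successors {1, 2, 6}; ¬p ∧ ¬q there: 1:F, 2:F, 6:F. ✗
2: successors {2, 6, 7}; ¬p ∧ ¬q there: 2:F, 6:F, 7:F. ✗
3: successors {1, 2, 3, 8}; ¬p ∧ ¬q there: 1:F, 2:F, 3:F, 8:T. ✗
4: successors {1, 2, 6, 7}; ¬p ∧ ¬q there: 1:F, 2:F, 6:F, 7:F. ✗
5: no successors, so □(¬p ∧ ¬q) holds vacuously. ✓
6: successors {1, 2, 6}; ¬p ∧ ¬q there: 1:F, 2:F, 6:F. ✗
7: successors {1, 6, 7}; ¬p ∧ ¬q there: 1:F, 6:F, 7:F. ✗
8: successors {1, 2}; ¬p ∧ ¬q there: 1:F, 2:F. ✗
— 1 world.

1 and 1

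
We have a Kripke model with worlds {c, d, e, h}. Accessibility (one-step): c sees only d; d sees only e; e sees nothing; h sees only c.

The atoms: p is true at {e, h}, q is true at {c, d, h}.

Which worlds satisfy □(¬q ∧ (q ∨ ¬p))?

c: successors {d}; ¬q ∧ (q ∨ ¬p) there: d:F. ✗
d: successors {e}; ¬q ∧ (q ∨ ¬p) there: e:F. ✗
e: no successors, so □(¬q ∧ (q ∨ ¬p)) holds vacuously. ✓
h: successors {c}; ¬q ∧ (q ∨ ¬p) there: c:F. ✗

{e}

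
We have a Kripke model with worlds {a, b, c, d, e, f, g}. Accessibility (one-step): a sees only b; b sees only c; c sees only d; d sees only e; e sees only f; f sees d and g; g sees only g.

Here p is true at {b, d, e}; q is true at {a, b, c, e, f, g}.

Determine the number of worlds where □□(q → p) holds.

2

a: successors {b}; □(q → p) there: b:F. ✗
b: successors {c}; □(q → p) there: c:T. ✓
c: successors {d}; □(q → p) there: d:T. ✓
d: successors {e}; □(q → p) there: e:F. ✗
e: successors {f}; □(q → p) there: f:F. ✗
f: successors {d, g}; □(q → p) there: d:T, g:F. ✗
g: successors {g}; □(q → p) there: g:F. ✗
Satisfying worlds: {b, c}.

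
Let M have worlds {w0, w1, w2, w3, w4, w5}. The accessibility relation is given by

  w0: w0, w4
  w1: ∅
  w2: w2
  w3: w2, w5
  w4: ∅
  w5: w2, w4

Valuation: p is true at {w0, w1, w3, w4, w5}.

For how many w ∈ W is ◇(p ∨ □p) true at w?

3

w0: successors {w0, w4}; p ∨ □p there: w0:T, w4:T. ✓
w1: no successors, so ◇(p ∨ □p) fails. ✗
w2: successors {w2}; p ∨ □p there: w2:F. ✗
w3: successors {w2, w5}; p ∨ □p there: w2:F, w5:T. ✓
w4: no successors, so ◇(p ∨ □p) fails. ✗
w5: successors {w2, w4}; p ∨ □p there: w2:F, w4:T. ✓
Satisfying worlds: {w0, w3, w5}.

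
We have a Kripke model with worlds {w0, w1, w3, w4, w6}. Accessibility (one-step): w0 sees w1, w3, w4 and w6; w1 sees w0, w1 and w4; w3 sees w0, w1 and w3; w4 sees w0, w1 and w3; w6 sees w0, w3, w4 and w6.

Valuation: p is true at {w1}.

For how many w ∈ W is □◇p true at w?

3

w0: successors {w1, w3, w4, w6}; ◇p there: w1:T, w3:T, w4:T, w6:F. ✗
w1: successors {w0, w1, w4}; ◇p there: w0:T, w1:T, w4:T. ✓
w3: successors {w0, w1, w3}; ◇p there: w0:T, w1:T, w3:T. ✓
w4: successors {w0, w1, w3}; ◇p there: w0:T, w1:T, w3:T. ✓
w6: successors {w0, w3, w4, w6}; ◇p there: w0:T, w3:T, w4:T, w6:F. ✗
Satisfying worlds: {w1, w3, w4}.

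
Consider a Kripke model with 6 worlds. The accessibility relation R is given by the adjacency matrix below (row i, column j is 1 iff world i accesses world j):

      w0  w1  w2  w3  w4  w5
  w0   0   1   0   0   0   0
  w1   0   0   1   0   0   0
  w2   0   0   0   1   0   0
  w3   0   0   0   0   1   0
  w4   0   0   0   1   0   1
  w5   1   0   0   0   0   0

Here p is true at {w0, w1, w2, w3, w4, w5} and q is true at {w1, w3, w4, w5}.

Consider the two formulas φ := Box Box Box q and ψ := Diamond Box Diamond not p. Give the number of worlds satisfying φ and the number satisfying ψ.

For Box Box Box q:
w0: successors {w1}; Box Box q there: w1:T. ✓
w1: successors {w2}; Box Box q there: w2:T. ✓
w2: successors {w3}; Box Box q there: w3:T. ✓
w3: successors {w4}; Box Box q there: w4:F. ✗
w4: successors {w3, w5}; Box Box q there: w3:T, w5:T. ✓
w5: successors {w0}; Box Box q there: w0:F. ✗
— 4 worlds.
For Diamond Box Diamond not p:
w0: successors {w1}; Box Diamond not p there: w1:F. ✗
w1: successors {w2}; Box Diamond not p there: w2:F. ✗
w2: successors {w3}; Box Diamond not p there: w3:F. ✗
w3: successors {w4}; Box Diamond not p there: w4:F. ✗
w4: successors {w3, w5}; Box Diamond not p there: w3:F, w5:F. ✗
w5: successors {w0}; Box Diamond not p there: w0:F. ✗
— 0 worlds.

4 and 0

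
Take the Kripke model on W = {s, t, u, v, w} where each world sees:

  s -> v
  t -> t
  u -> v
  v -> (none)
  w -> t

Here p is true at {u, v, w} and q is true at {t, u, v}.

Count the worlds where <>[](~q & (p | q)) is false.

s: successors {v}; [](~q & (p | q)) there: v:T. ✓
t: successors {t}; [](~q & (p | q)) there: t:F. ✗
u: successors {v}; [](~q & (p | q)) there: v:T. ✓
v: no successors, so <>[](~q & (p | q)) fails. ✗
w: successors {t}; [](~q & (p | q)) there: t:F. ✗
Satisfying worlds: {s, u}.
So <>[](~q & (p | q)) fails at the other 3 worlds.

3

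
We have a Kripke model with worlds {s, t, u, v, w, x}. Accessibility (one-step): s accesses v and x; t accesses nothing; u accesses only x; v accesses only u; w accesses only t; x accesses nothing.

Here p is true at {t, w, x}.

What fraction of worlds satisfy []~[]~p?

1/2

s: successors {v, x}; ~[]~p there: v:F, x:F. ✗
t: no successors, so []~[]~p holds vacuously. ✓
u: successors {x}; ~[]~p there: x:F. ✗
v: successors {u}; ~[]~p there: u:T. ✓
w: successors {t}; ~[]~p there: t:F. ✗
x: no successors, so []~[]~p holds vacuously. ✓
That's 3 of 6 worlds, so 3/6 = 1/2.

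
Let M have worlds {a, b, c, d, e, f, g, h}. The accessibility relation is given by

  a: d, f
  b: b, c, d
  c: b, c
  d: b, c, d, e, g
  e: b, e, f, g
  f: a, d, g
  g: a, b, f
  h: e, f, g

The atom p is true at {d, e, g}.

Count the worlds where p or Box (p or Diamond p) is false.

2

a: p is F, Box (p or Diamond p) is T. ✓
b: p is F, Box (p or Diamond p) is F. ✗
c: p is F, Box (p or Diamond p) is F. ✗
d: p is T, Box (p or Diamond p) is F. ✓
e: p is T, Box (p or Diamond p) is T. ✓
f: p is F, Box (p or Diamond p) is T. ✓
g: p is T, Box (p or Diamond p) is T. ✓
h: p is F, Box (p or Diamond p) is T. ✓
Satisfying worlds: {a, d, e, f, g, h}.
So p or Box (p or Diamond p) fails at the other 2 worlds.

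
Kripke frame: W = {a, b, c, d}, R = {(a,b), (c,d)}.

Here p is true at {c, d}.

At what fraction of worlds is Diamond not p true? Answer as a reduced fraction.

1/4

a: successors {b}; not p there: b:T. ✓
b: no successors, so Diamond not p fails. ✗
c: successors {d}; not p there: d:F. ✗
d: no successors, so Diamond not p fails. ✗
That's 1 of 4 worlds, so 1/4.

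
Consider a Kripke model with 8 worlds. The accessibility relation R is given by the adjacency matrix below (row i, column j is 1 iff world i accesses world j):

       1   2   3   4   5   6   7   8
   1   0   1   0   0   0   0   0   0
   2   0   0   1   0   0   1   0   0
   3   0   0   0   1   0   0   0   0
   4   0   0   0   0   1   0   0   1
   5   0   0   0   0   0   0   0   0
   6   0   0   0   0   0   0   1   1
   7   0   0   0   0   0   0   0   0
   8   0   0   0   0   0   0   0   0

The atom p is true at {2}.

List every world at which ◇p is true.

{1}

1: successors {2}; p there: 2:T. ✓
2: successors {3, 6}; p there: 3:F, 6:F. ✗
3: successors {4}; p there: 4:F. ✗
4: successors {5, 8}; p there: 5:F, 8:F. ✗
5: no successors, so ◇p fails. ✗
6: successors {7, 8}; p there: 7:F, 8:F. ✗
7: no successors, so ◇p fails. ✗
8: no successors, so ◇p fails. ✗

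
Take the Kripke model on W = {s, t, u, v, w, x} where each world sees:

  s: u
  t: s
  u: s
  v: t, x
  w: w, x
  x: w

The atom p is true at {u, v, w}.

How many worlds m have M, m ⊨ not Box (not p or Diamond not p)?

s: Box (not p or Diamond not p) is T. ✗
t: Box (not p or Diamond not p) is T. ✗
u: Box (not p or Diamond not p) is T. ✗
v: Box (not p or Diamond not p) is T. ✗
w: Box (not p or Diamond not p) is T. ✗
x: Box (not p or Diamond not p) is T. ✗
Satisfying worlds: ∅.

0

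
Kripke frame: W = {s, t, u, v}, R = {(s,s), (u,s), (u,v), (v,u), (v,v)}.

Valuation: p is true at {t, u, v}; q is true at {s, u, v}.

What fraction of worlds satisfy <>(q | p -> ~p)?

s: successors {s}; q | p -> ~p there: s:T. ✓
t: no successors, so <>(q | p -> ~p) fails. ✗
u: successors {s, v}; q | p -> ~p there: s:T, v:F. ✓
v: successors {u, v}; q | p -> ~p there: u:F, v:F. ✗
That's 2 of 4 worlds, so 2/4 = 1/2.

1/2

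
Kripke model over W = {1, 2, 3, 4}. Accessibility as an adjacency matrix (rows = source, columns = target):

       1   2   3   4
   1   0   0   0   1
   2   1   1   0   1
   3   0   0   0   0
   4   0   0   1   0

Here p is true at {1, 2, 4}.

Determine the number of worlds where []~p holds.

2

1: successors {4}; ~p there: 4:F. ✗
2: successors {1, 2, 4}; ~p there: 1:F, 2:F, 4:F. ✗
3: no successors, so []~p holds vacuously. ✓
4: successors {3}; ~p there: 3:T. ✓
Satisfying worlds: {3, 4}.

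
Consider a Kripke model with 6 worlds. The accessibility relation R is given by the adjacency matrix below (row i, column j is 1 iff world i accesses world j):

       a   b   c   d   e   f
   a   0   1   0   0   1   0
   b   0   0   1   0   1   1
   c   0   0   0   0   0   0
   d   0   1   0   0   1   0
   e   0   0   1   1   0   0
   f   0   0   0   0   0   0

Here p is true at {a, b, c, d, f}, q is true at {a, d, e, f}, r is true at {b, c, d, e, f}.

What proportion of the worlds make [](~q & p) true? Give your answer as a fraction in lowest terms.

a: successors {b, e}; ~q & p there: b:T, e:F. ✗
b: successors {c, e, f}; ~q & p there: c:T, e:F, f:F. ✗
c: no successors, so [](~q & p) holds vacuously. ✓
d: successors {b, e}; ~q & p there: b:T, e:F. ✗
e: successors {c, d}; ~q & p there: c:T, d:F. ✗
f: no successors, so [](~q & p) holds vacuously. ✓
That's 2 of 6 worlds, so 2/6 = 1/3.

1/3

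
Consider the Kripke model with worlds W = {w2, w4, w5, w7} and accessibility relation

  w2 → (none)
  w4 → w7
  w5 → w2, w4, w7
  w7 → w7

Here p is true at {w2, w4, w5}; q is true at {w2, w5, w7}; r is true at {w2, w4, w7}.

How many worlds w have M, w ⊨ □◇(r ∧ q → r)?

w2: no successors, so □◇(r ∧ q → r) holds vacuously. ✓
w4: successors {w7}; ◇(r ∧ q → r) there: w7:T. ✓
w5: successors {w2, w4, w7}; ◇(r ∧ q → r) there: w2:F, w4:T, w7:T. ✗
w7: successors {w7}; ◇(r ∧ q → r) there: w7:T. ✓
Satisfying worlds: {w2, w4, w7}.

3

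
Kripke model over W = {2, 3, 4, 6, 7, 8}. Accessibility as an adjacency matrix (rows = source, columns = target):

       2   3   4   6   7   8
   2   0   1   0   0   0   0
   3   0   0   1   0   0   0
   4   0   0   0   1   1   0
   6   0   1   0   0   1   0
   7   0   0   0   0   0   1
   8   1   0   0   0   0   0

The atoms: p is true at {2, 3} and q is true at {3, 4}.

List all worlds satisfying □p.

{2, 8}

2: successors {3}; p there: 3:T. ✓
3: successors {4}; p there: 4:F. ✗
4: successors {6, 7}; p there: 6:F, 7:F. ✗
6: successors {3, 7}; p there: 3:T, 7:F. ✗
7: successors {8}; p there: 8:F. ✗
8: successors {2}; p there: 2:T. ✓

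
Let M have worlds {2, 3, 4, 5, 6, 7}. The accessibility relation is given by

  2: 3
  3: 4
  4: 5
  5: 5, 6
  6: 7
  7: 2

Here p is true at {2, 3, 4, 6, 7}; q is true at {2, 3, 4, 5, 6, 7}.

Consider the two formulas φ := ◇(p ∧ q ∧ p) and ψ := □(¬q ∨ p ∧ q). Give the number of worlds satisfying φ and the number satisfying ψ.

For ◇(p ∧ q ∧ p):
2: successors {3}; p ∧ q ∧ p there: 3:T. ✓
3: successors {4}; p ∧ q ∧ p there: 4:T. ✓
4: successors {5}; p ∧ q ∧ p there: 5:F. ✗
5: successors {5, 6}; p ∧ q ∧ p there: 5:F, 6:T. ✓
6: successors {7}; p ∧ q ∧ p there: 7:T. ✓
7: successors {2}; p ∧ q ∧ p there: 2:T. ✓
— 5 worlds.
For □(¬q ∨ p ∧ q):
2: successors {3}; ¬q ∨ p ∧ q there: 3:T. ✓
3: successors {4}; ¬q ∨ p ∧ q there: 4:T. ✓
4: successors {5}; ¬q ∨ p ∧ q there: 5:F. ✗
5: successors {5, 6}; ¬q ∨ p ∧ q there: 5:F, 6:T. ✗
6: successors {7}; ¬q ∨ p ∧ q there: 7:T. ✓
7: successors {2}; ¬q ∨ p ∧ q there: 2:T. ✓
— 4 worlds.

5 and 4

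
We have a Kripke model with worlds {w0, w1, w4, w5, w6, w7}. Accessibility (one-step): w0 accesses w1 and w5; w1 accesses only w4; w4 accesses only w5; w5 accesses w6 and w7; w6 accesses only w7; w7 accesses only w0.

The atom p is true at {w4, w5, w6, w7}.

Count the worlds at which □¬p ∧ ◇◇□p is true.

w0: □¬p is F, ◇◇□p is T. ✗
w1: □¬p is F, ◇◇□p is T. ✗
w4: □¬p is F, ◇◇□p is T. ✗
w5: □¬p is F, ◇◇□p is F. ✗
w6: □¬p is F, ◇◇□p is F. ✗
w7: □¬p is T, ◇◇□p is T. ✓
Satisfying worlds: {w7}.

1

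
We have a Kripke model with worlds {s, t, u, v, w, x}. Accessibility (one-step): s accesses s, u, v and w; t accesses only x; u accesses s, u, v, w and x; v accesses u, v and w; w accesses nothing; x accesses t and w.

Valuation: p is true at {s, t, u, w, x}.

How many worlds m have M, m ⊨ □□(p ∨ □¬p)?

s: successors {s, u, v, w}; □(p ∨ □¬p) there: s:F, u:F, v:F, w:T. ✗
t: successors {x}; □(p ∨ □¬p) there: x:T. ✓
u: successors {s, u, v, w, x}; □(p ∨ □¬p) there: s:F, u:F, v:F, w:T, x:T. ✗
v: successors {u, v, w}; □(p ∨ □¬p) there: u:F, v:F, w:T. ✗
w: no successors, so □□(p ∨ □¬p) holds vacuously. ✓
x: successors {t, w}; □(p ∨ □¬p) there: t:T, w:T. ✓
Satisfying worlds: {t, w, x}.

3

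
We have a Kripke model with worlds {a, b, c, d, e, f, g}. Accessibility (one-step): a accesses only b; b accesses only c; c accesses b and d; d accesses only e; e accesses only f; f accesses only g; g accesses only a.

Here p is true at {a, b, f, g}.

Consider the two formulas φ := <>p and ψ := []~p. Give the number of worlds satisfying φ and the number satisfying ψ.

5 and 2

For <>p:
a: successors {b}; p there: b:T. ✓
b: successors {c}; p there: c:F. ✗
c: successors {b, d}; p there: b:T, d:F. ✓
d: successors {e}; p there: e:F. ✗
e: successors {f}; p there: f:T. ✓
f: successors {g}; p there: g:T. ✓
g: successors {a}; p there: a:T. ✓
— 5 worlds.
For []~p:
a: successors {b}; ~p there: b:F. ✗
b: successors {c}; ~p there: c:T. ✓
c: successors {b, d}; ~p there: b:F, d:T. ✗
d: successors {e}; ~p there: e:T. ✓
e: successors {f}; ~p there: f:F. ✗
f: successors {g}; ~p there: g:F. ✗
g: successors {a}; ~p there: a:F. ✗
— 2 worlds.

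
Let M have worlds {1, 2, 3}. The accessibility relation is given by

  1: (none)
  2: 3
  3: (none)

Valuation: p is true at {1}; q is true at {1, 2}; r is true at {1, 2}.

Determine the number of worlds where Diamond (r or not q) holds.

1: no successors, so Diamond (r or not q) fails. ✗
2: successors {3}; r or not q there: 3:T. ✓
3: no successors, so Diamond (r or not q) fails. ✗
Satisfying worlds: {2}.

1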